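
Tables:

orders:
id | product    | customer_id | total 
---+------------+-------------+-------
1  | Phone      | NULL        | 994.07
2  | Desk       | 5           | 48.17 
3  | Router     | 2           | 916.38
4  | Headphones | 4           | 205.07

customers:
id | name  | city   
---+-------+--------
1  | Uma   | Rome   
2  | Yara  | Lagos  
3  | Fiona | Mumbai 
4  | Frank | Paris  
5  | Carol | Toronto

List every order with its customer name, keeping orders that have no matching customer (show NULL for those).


LEFT JOIN keeps every row from orders (the left table); where customer_id has no match in customers, the customer columns become NULL. Walk through each order:
  - order 1 (Phone): customer_id=NULL, no match -> kept with NULL
  - order 2 (Desk): customer_id=5 -> matches Carol
  - order 3 (Router): customer_id=2 -> matches Yara
  - order 4 (Headphones): customer_id=4 -> matches Frank
All 4 rows appear; 1 has NULL customer.

SQL:
SELECT a.product, b.name AS customer
FROM orders a
LEFT JOIN customers b ON a.customer_id = b.id

Result:
product    | customer
-----------+---------
Phone      | NULL    
Desk       | Carol   
Router     | Yara    
Headphones | Frank   


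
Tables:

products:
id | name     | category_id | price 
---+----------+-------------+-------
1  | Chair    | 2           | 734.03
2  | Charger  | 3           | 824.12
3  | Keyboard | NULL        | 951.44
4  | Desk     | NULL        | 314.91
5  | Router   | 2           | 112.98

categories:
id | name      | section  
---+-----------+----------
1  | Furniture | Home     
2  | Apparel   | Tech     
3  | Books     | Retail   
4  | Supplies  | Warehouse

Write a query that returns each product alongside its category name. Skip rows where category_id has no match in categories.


INNER JOIN keeps only products rows whose category_id matches an id in categories. Walk through each product:
  - product 1 (Chair): category_id=2 -> matches Apparel
  - product 2 (Charger): category_id=3 -> matches Books
  - product 3 (Keyboard): category_id=NULL, no match -> dropped
  - product 4 (Desk): category_id=NULL, no match -> dropped
  - product 5 (Router): category_id=2 -> matches Apparel
So 2 of 5 rows are dropped.

SQL:
SELECT a.name, b.name AS category
FROM products a
INNER JOIN categories b ON a.category_id = b.id

Result:
name    | category
--------+---------
Chair   | Apparel 
Charger | Books   
Router  | Apparel 


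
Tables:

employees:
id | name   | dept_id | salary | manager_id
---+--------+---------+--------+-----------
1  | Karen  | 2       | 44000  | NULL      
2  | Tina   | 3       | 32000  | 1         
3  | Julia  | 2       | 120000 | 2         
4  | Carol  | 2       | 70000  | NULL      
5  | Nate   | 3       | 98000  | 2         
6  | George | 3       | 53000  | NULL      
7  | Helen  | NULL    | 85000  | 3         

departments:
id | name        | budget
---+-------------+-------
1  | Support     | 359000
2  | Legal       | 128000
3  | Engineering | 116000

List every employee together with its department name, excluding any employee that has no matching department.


INNER JOIN keeps only employees rows whose dept_id matches an id in departments. Walk through each employee:
  - employee 1 (Karen): dept_id=2 -> matches Legal
  - employee 2 (Tina): dept_id=3 -> matches Engineering
  - employee 3 (Julia): dept_id=2 -> matches Legal
  - employee 4 (Carol): dept_id=2 -> matches Legal
  - employee 5 (Nate): dept_id=3 -> matches Engineering
  - employee 6 (George): dept_id=3 -> matches Engineering
  - employee 7 (Helen): dept_id=NULL, no match -> dropped
So 1 of 7 rows is dropped.

SQL:
SELECT a.name, b.name AS department
FROM employees a
INNER JOIN departments b ON a.dept_id = b.id

Result:
name   | department 
-------+------------
Karen  | Legal      
Tina   | Engineering
Julia  | Legal      
Carol  | Legal      
Nate   | Engineering
George | Engineering


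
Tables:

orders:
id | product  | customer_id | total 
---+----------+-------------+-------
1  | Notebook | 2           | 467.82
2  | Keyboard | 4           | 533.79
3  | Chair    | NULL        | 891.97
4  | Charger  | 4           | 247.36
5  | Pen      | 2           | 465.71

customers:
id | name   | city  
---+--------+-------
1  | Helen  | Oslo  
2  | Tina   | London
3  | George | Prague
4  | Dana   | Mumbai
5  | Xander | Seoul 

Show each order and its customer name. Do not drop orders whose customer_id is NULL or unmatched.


LEFT JOIN keeps every row from orders (the left table); where customer_id has no match in customers, the customer columns become NULL. Walk through each order:
  - order 1 (Notebook): customer_id=2 -> matches Tina
  - order 2 (Keyboard): customer_id=4 -> matches Dana
  - order 3 (Chair): customer_id=NULL, no match -> kept with NULL
  - order 4 (Charger): customer_id=4 -> matches Dana
  - order 5 (Pen): customer_id=2 -> matches Tina
All 5 rows appear; 1 has NULL customer.

SQL:
SELECT a.product, b.name AS customer
FROM orders a
LEFT JOIN customers b ON a.customer_id = b.id

Result:
product  | customer
---------+---------
Notebook | Tina    
Keyboard | Dana    
Chair    | NULL    
Charger  | Dana    
Pen      | Tina    


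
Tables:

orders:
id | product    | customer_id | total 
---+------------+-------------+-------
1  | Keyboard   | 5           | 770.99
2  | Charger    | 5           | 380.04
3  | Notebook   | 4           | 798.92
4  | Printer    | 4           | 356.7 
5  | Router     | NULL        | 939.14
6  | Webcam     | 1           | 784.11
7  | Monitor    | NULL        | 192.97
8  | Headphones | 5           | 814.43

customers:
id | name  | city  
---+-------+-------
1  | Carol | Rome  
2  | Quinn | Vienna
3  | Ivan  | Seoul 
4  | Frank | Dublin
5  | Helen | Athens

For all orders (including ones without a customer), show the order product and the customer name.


LEFT JOIN keeps every row from orders (the left table); where customer_id has no match in customers, the customer columns become NULL. Walk through each order:
  - order 1 (Keyboard): customer_id=5 -> matches Helen
  - order 2 (Charger): customer_id=5 -> matches Helen
  - order 3 (Notebook): customer_id=4 -> matches Frank
  - order 4 (Printer): customer_id=4 -> matches Frank
  - order 5 (Router): customer_id=NULL, no match -> kept with NULL
  - order 6 (Webcam): customer_id=1 -> matches Carol
  - order 7 (Monitor): customer_id=NULL, no match -> kept with NULL
  - order 8 (Headphones): customer_id=5 -> matches Helen
All 8 rows appear; 2 have NULL customer.

SQL:
SELECT a.product, b.name AS customer
FROM orders a
LEFT JOIN customers b ON a.customer_id = b.id

Result:
product    | customer
-----------+---------
Keyboard   | Helen   
Charger    | Helen   
Notebook   | Frank   
Printer    | Frank   
Router     | NULL    
Webcam     | Carol   
Monitor    | NULL    
Headphones | Helen   


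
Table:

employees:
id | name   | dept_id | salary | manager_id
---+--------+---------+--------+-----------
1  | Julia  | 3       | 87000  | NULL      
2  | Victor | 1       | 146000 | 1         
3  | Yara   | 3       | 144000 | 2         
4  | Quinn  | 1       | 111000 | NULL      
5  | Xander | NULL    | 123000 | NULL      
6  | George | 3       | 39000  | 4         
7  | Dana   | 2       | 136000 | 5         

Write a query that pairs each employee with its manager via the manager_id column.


This is a self-join: employees is joined to a second copy of itself, matching each row's manager_id to another row's id. Use LEFT JOIN so rows with manager_id=NULL are kept.
  - employee 1 (Julia): manager_id=NULL -> NULL
  - employee 2 (Victor): manager_id=1 -> Julia
  - employee 3 (Yara): manager_id=2 -> Victor
  - employee 4 (Quinn): manager_id=NULL -> NULL
  - employee 5 (Xander): manager_id=NULL -> NULL
  - employee 6 (George): manager_id=4 -> Quinn
  - employee 7 (Dana): manager_id=5 -> Xander

SQL:
SELECT a.name AS item, b.name AS manager
FROM employees a
LEFT JOIN employees b ON a.manager_id = b.id

Result:
item   | manager
-------+--------
Julia  | NULL   
Victor | Julia  
Yara   | Victor 
Quinn  | NULL   
Xander | NULL   
George | Quinn  
Dana   | Xander 


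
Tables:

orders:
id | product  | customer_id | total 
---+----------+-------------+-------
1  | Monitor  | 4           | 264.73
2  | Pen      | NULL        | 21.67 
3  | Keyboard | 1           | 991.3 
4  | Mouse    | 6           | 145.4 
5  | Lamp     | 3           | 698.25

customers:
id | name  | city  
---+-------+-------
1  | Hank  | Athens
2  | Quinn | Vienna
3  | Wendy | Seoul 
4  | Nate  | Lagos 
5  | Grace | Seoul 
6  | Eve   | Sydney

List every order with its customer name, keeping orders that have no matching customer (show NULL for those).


LEFT JOIN keeps every row from orders (the left table); where customer_id has no match in customers, the customer columns become NULL. Walk through each order:
  - order 1 (Monitor): customer_id=4 -> matches Nate
  - order 2 (Pen): customer_id=NULL, no match -> kept with NULL
  - order 3 (Keyboard): customer_id=1 -> matches Hank
  - order 4 (Mouse): customer_id=6 -> matches Eve
  - order 5 (Lamp): customer_id=3 -> matches Wendy
All 5 rows appear; 1 has NULL customer.

SQL:
SELECT a.product, b.name AS customer
FROM orders a
LEFT JOIN customers b ON a.customer_id = b.id

Result:
product  | customer
---------+---------
Monitor  | Nate    
Pen      | NULL    
Keyboard | Hank    
Mouse    | Eve     
Lamp     | Wendy   


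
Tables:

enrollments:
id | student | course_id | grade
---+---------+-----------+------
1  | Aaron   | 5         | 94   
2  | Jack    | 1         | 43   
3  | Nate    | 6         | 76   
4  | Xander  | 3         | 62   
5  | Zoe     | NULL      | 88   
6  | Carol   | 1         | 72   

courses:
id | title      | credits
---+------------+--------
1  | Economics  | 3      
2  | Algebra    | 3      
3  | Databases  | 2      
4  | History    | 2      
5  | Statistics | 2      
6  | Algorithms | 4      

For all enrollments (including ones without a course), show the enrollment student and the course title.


LEFT JOIN keeps every row from enrollments (the left table); where course_id has no match in courses, the course columns become NULL. Walk through each enrollment:
  - enrollment 1 (Aaron): course_id=5 -> matches Statistics
  - enrollment 2 (Jack): course_id=1 -> matches Economics
  - enrollment 3 (Nate): course_id=6 -> matches Algorithms
  - enrollment 4 (Xander): course_id=3 -> matches Databases
  - enrollment 5 (Zoe): course_id=NULL, no match -> kept with NULL
  - enrollment 6 (Carol): course_id=1 -> matches Economics
All 6 rows appear; 1 has NULL course.

SQL:
SELECT a.student, b.title AS course
FROM enrollments a
LEFT JOIN courses b ON a.course_id = b.id

Result:
student | course    
--------+-----------
Aaron   | Statistics
Jack    | Economics 
Nate    | Algorithms
Xander  | Databases 
Zoe     | NULL      
Carol   | Economics 


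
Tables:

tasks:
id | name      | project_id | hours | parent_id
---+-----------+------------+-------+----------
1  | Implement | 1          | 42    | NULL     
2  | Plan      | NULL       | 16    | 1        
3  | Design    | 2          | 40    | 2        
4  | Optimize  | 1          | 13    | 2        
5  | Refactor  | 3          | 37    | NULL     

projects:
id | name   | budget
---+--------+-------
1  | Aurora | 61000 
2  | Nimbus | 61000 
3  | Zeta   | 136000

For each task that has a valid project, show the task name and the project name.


INNER JOIN keeps only tasks rows whose project_id matches an id in projects. Walk through each task:
  - task 1 (Implement): project_id=1 -> matches Aurora
  - task 2 (Plan): project_id=NULL, no match -> dropped
  - task 3 (Design): project_id=2 -> matches Nimbus
  - task 4 (Optimize): project_id=1 -> matches Aurora
  - task 5 (Refactor): project_id=3 -> matches Zeta
So 1 of 5 rows is dropped.

SQL:
SELECT a.name, b.name AS project
FROM tasks a
INNER JOIN projects b ON a.project_id = b.id

Result:
name      | project
----------+--------
Implement | Aurora 
Design    | Nimbus 
Optimize  | Aurora 
Refactor  | Zeta   


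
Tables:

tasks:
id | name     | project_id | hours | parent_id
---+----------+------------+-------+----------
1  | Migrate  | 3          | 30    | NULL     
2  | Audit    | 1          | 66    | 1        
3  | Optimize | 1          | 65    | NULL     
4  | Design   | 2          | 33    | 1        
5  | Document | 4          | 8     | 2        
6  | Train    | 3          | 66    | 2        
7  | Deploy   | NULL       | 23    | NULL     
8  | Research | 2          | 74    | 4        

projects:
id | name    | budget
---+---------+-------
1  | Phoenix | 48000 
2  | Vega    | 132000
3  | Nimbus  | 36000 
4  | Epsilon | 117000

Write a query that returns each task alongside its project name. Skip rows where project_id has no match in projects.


INNER JOIN keeps only tasks rows whose project_id matches an id in projects. Walk through each task:
  - task 1 (Migrate): project_id=3 -> matches Nimbus
  - task 2 (Audit): project_id=1 -> matches Phoenix
  - task 3 (Optimize): project_id=1 -> matches Phoenix
  - task 4 (Design): project_id=2 -> matches Vega
  - task 5 (Document): project_id=4 -> matches Epsilon
  - task 6 (Train): project_id=3 -> matches Nimbus
  - task 7 (Deploy): project_id=NULL, no match -> dropped
  - task 8 (Research): project_id=2 -> matches Vega
So 1 of 8 rows is dropped.

SQL:
SELECT a.name, b.name AS project
FROM tasks a
INNER JOIN projects b ON a.project_id = b.id

Result:
name     | project
---------+--------
Migrate  | Nimbus 
Audit    | Phoenix
Optimize | Phoenix
Design   | Vega   
Document | Epsilon
Train    | Nimbus 
Research | Vega   


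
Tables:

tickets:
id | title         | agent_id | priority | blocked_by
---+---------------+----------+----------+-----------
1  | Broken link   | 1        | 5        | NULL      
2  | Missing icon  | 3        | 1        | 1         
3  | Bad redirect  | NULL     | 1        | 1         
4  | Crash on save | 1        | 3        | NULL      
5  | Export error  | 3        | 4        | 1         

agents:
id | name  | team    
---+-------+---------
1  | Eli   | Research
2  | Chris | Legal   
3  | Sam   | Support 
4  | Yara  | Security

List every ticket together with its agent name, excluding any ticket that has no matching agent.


INNER JOIN keeps only tickets rows whose agent_id matches an id in agents. Walk through each ticket:
  - ticket 1 (Broken link): agent_id=1 -> matches Eli
  - ticket 2 (Missing icon): agent_id=3 -> matches Sam
  - ticket 3 (Bad redirect): agent_id=NULL, no match -> dropped
  - ticket 4 (Crash on save): agent_id=1 -> matches Eli
  - ticket 5 (Export error): agent_id=3 -> matches Sam
So 1 of 5 rows is dropped.

SQL:
SELECT a.title, b.name AS agent
FROM tickets a
INNER JOIN agents b ON a.agent_id = b.id

Result:
title         | agent
--------------+------
Broken link   | Eli  
Missing icon  | Sam  
Crash on save | Eli  
Export error  | Sam  


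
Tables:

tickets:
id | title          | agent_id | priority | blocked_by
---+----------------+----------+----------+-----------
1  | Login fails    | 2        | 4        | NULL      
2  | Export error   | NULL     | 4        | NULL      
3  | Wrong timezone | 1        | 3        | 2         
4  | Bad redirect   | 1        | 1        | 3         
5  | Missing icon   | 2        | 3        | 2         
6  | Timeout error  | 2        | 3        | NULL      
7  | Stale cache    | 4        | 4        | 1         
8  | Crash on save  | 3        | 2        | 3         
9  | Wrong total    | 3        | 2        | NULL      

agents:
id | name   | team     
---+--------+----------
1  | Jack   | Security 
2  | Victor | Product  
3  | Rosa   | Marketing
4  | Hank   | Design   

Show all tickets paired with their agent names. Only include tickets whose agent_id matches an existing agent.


INNER JOIN keeps only tickets rows whose agent_id matches an id in agents. Walk through each ticket:
  - ticket 1 (Login fails): agent_id=2 -> matches Victor
  - ticket 2 (Export error): agent_id=NULL, no match -> dropped
  - ticket 3 (Wrong timezone): agent_id=1 -> matches Jack
  - ticket 4 (Bad redirect): agent_id=1 -> matches Jack
  - ticket 5 (Missing icon): agent_id=2 -> matches Victor
  - ticket 6 (Timeout error): agent_id=2 -> matches Victor
  - ticket 7 (Stale cache): agent_id=4 -> matches Hank
  - ticket 8 (Crash on save): agent_id=3 -> matches Rosa
  - ticket 9 (Wrong total): agent_id=3 -> matches Rosa
So 1 of 9 rows is dropped.

SQL:
SELECT a.title, b.name AS agent
FROM tickets a
INNER JOIN agents b ON a.agent_id = b.id

Result:
title          | agent 
---------------+-------
Login fails    | Victor
Wrong timezone | Jack  
Bad redirect   | Jack  
Missing icon   | Victor
Timeout error  | Victor
Stale cache    | Hank  
Crash on save  | Rosa  
Wrong total    | Rosa  


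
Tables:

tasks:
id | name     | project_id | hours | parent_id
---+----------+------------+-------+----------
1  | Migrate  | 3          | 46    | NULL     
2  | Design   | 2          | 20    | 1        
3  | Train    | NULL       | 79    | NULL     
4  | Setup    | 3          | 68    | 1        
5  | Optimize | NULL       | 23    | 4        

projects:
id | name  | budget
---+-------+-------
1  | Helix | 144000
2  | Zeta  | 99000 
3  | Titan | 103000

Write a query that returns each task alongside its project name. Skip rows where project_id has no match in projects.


INNER JOIN keeps only tasks rows whose project_id matches an id in projects. Walk through each task:
  - task 1 (Migrate): project_id=3 -> matches Titan
  - task 2 (Design): project_id=2 -> matches Zeta
  - task 3 (Train): project_id=NULL, no match -> dropped
  - task 4 (Setup): project_id=3 -> matches Titan
  - task 5 (Optimize): project_id=NULL, no match -> dropped
So 2 of 5 rows are dropped.

SQL:
SELECT a.name, b.name AS project
FROM tasks a
INNER JOIN projects b ON a.project_id = b.id

Result:
name    | project
--------+--------
Migrate | Titan  
Design  | Zeta   
Setup   | Titan  


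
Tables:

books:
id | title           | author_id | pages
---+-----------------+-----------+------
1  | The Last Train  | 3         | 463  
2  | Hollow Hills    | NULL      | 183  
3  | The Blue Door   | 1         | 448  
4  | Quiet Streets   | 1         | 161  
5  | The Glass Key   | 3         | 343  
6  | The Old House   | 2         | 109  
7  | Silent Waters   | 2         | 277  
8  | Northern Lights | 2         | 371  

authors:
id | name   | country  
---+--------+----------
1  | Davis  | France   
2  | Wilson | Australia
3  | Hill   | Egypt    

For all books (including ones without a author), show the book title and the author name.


LEFT JOIN keeps every row from books (the left table); where author_id has no match in authors, the author columns become NULL. Walk through each book:
  - book 1 (The Last Train): author_id=3 -> matches Hill
  - book 2 (Hollow Hills): author_id=NULL, no match -> kept with NULL
  - book 3 (The Blue Door): author_id=1 -> matches Davis
  - book 4 (Quiet Streets): author_id=1 -> matches Davis
  - book 5 (The Glass Key): author_id=3 -> matches Hill
  - book 6 (The Old House): author_id=2 -> matches Wilson
  - book 7 (Silent Waters): author_id=2 -> matches Wilson
  - book 8 (Northern Lights): author_id=2 -> matches Wilson
All 8 rows appear; 1 has NULL author.

SQL:
SELECT a.title, b.name AS author
FROM books a
LEFT JOIN authors b ON a.author_id = b.id

Result:
title           | author
----------------+-------
The Last Train  | Hill  
Hollow Hills    | NULL  
The Blue Door   | Davis 
Quiet Streets   | Davis 
The Glass Key   | Hill  
The Old House   | Wilson
Silent Waters   | Wilson
Northern Lights | Wilson


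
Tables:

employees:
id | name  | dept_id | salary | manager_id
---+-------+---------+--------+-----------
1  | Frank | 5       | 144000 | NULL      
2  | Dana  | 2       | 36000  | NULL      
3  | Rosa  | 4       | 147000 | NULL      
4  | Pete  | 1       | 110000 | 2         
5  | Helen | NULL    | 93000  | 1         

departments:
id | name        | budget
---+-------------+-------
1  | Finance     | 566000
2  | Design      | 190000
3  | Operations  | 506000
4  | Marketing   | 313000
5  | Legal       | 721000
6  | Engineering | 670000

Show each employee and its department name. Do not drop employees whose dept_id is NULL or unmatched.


LEFT JOIN keeps every row from employees (the left table); where dept_id has no match in departments, the department columns become NULL. Walk through each employee:
  - employee 1 (Frank): dept_id=5 -> matches Legal
  - employee 2 (Dana): dept_id=2 -> matches Design
  - employee 3 (Rosa): dept_id=4 -> matches Marketing
  - employee 4 (Pete): dept_id=1 -> matches Finance
  - employee 5 (Helen): dept_id=NULL, no match -> kept with NULL
All 5 rows appear; 1 has NULL department.

SQL:
SELECT a.name, b.name AS department
FROM employees a
LEFT JOIN departments b ON a.dept_id = b.id

Result:
name  | department
------+-----------
Frank | Legal     
Dana  | Design    
Rosa  | Marketing 
Pete  | Finance   
Helen | NULL      


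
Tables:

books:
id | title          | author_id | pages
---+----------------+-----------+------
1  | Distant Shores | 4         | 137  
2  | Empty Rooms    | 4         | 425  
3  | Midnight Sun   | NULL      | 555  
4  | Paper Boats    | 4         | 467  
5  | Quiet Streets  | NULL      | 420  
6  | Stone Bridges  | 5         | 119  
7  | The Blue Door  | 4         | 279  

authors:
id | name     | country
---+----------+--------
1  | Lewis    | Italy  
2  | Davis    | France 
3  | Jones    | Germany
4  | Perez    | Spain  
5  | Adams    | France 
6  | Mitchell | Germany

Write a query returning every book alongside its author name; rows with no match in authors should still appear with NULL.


LEFT JOIN keeps every row from books (the left table); where author_id has no match in authors, the author columns become NULL. Walk through each book:
  - book 1 (Distant Shores): author_id=4 -> matches Perez
  - book 2 (Empty Rooms): author_id=4 -> matches Perez
  - book 3 (Midnight Sun): author_id=NULL, no match -> kept with NULL
  - book 4 (Paper Boats): author_id=4 -> matches Perez
  - book 5 (Quiet Streets): author_id=NULL, no match -> kept with NULL
  - book 6 (Stone Bridges): author_id=5 -> matches Adams
  - book 7 (The Blue Door): author_id=4 -> matches Perez
All 7 rows appear; 2 have NULL author.

SQL:
SELECT a.title, b.name AS author
FROM books a
LEFT JOIN authors b ON a.author_id = b.id

Result:
title          | author
---------------+-------
Distant Shores | Perez 
Empty Rooms    | Perez 
Midnight Sun   | NULL  
Paper Boats    | Perez 
Quiet Streets  | NULL  
Stone Bridges  | Adams 
The Blue Door  | Perez 


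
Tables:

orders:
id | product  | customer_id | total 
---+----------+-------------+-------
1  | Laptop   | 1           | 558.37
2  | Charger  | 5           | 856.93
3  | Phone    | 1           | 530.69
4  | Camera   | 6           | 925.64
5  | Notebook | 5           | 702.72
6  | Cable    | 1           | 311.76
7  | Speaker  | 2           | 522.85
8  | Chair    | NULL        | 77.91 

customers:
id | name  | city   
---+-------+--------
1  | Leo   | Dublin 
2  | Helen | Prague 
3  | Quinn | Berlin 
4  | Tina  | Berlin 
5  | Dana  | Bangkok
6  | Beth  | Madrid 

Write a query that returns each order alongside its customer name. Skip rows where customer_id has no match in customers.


INNER JOIN keeps only orders rows whose customer_id matches an id in customers. Walk through each order:
  - order 1 (Laptop): customer_id=1 -> matches Leo
  - order 2 (Charger): customer_id=5 -> matches Dana
  - order 3 (Phone): customer_id=1 -> matches Leo
  - order 4 (Camera): customer_id=6 -> matches Beth
  - order 5 (Notebook): customer_id=5 -> matches Dana
  - order 6 (Cable): customer_id=1 -> matches Leo
  - order 7 (Speaker): customer_id=2 -> matches Helen
  - order 8 (Chair): customer_id=NULL, no match -> dropped
So 1 of 8 rows is dropped.

SQL:
SELECT a.product, b.name AS customer
FROM orders a
INNER JOIN customers b ON a.customer_id = b.id

Result:
product  | customer
---------+---------
Laptop   | Leo     
Charger  | Dana    
Phone    | Leo     
Camera   | Beth    
Notebook | Dana    
Cable    | Leo     
Speaker  | Helen   


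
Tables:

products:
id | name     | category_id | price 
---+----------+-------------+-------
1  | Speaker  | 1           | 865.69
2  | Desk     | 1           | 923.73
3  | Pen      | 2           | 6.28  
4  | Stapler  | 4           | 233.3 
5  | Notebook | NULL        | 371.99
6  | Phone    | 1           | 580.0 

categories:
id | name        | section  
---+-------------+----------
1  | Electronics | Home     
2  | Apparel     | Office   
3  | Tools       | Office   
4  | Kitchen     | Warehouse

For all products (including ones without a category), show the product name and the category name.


LEFT JOIN keeps every row from products (the left table); where category_id has no match in categories, the category columns become NULL. Walk through each product:
  - product 1 (Speaker): category_id=1 -> matches Electronics
  - product 2 (Desk): category_id=1 -> matches Electronics
  - product 3 (Pen): category_id=2 -> matches Apparel
  - product 4 (Stapler): category_id=4 -> matches Kitchen
  - product 5 (Notebook): category_id=NULL, no match -> kept with NULL
  - product 6 (Phone): category_id=1 -> matches Electronics
All 6 rows appear; 1 has NULL category.

SQL:
SELECT a.name, b.name AS category
FROM products a
LEFT JOIN categories b ON a.category_id = b.id

Result:
name     | category   
---------+------------
Speaker  | Electronics
Desk     | Electronics
Pen      | Apparel    
Stapler  | Kitchen    
Notebook | NULL       
Phone    | Electronics


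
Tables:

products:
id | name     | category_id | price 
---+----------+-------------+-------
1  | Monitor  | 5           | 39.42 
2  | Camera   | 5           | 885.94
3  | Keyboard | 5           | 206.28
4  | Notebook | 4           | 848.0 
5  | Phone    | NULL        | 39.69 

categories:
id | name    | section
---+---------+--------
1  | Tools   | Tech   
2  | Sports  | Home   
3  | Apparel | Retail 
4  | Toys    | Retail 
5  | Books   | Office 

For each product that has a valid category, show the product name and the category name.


INNER JOIN keeps only products rows whose category_id matches an id in categories. Walk through each product:
  - product 1 (Monitor): category_id=5 -> matches Books
  - product 2 (Camera): category_id=5 -> matches Books
  - product 3 (Keyboard): category_id=5 -> matches Books
  - product 4 (Notebook): category_id=4 -> matches Toys
  - product 5 (Phone): category_id=NULL, no match -> dropped
So 1 of 5 rows is dropped.

SQL:
SELECT a.name, b.name AS category
FROM products a
INNER JOIN categories b ON a.category_id = b.id

Result:
name     | category
---------+---------
Monitor  | Books   
Camera   | Books   
Keyboard | Books   
Notebook | Toys    


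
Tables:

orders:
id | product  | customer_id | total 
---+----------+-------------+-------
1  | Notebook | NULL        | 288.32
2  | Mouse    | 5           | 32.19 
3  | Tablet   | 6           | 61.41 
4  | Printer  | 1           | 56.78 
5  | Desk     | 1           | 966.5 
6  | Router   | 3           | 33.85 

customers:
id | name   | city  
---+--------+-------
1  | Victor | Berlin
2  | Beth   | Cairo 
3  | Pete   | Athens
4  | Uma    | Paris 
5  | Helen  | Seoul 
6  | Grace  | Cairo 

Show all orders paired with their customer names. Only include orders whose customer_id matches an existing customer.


INNER JOIN keeps only orders rows whose customer_id matches an id in customers. Walk through each order:
  - order 1 (Notebook): customer_id=NULL, no match -> dropped
  - order 2 (Mouse): customer_id=5 -> matches Helen
  - order 3 (Tablet): customer_id=6 -> matches Grace
  - order 4 (Printer): customer_id=1 -> matches Victor
  - order 5 (Desk): customer_id=1 -> matches Victor
  - order 6 (Router): customer_id=3 -> matches Pete
So 1 of 6 rows is dropped.

SQL:
SELECT a.product, b.name AS customer
FROM orders a
INNER JOIN customers b ON a.customer_id = b.id

Result:
product | customer
--------+---------
Mouse   | Helen   
Tablet  | Grace   
Printer | Victor  
Desk    | Victor  
Router  | Pete    


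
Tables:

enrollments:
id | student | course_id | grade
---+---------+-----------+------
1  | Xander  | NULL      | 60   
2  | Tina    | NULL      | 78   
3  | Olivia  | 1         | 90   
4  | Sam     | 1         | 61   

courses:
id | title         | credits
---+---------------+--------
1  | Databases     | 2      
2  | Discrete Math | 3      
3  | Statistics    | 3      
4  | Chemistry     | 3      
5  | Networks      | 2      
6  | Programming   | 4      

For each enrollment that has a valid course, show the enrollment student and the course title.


INNER JOIN keeps only enrollments rows whose course_id matches an id in courses. Walk through each enrollment:
  - enrollment 1 (Xander): course_id=NULL, no match -> dropped
  - enrollment 2 (Tina): course_id=NULL, no match -> dropped
  - enrollment 3 (Olivia): course_id=1 -> matches Databases
  - enrollment 4 (Sam): course_id=1 -> matches Databases
So 2 of 4 rows are dropped.

SQL:
SELECT a.student, b.title AS course
FROM enrollments a
INNER JOIN courses b ON a.course_id = b.id

Result:
student | course   
--------+----------
Olivia  | Databases
Sam     | Databases


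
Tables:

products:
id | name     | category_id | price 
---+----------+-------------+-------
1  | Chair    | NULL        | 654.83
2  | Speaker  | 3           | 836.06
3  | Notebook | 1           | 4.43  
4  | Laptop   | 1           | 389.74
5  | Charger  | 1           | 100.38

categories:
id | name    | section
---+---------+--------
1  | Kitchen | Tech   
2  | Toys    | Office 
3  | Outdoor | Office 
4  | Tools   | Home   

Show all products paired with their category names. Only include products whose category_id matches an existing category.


INNER JOIN keeps only products rows whose category_id matches an id in categories. Walk through each product:
  - product 1 (Chair): category_id=NULL, no match -> dropped
  - product 2 (Speaker): category_id=3 -> matches Outdoor
  - product 3 (Notebook): category_id=1 -> matches Kitchen
  - product 4 (Laptop): category_id=1 -> matches Kitchen
  - product 5 (Charger): category_id=1 -> matches Kitchen
So 1 of 5 rows is dropped.

SQL:
SELECT a.name, b.name AS category
FROM products a
INNER JOIN categories b ON a.category_id = b.id

Result:
name     | category
---------+---------
Speaker  | Outdoor 
Notebook | Kitchen 
Laptop   | Kitchen 
Charger  | Kitchen 


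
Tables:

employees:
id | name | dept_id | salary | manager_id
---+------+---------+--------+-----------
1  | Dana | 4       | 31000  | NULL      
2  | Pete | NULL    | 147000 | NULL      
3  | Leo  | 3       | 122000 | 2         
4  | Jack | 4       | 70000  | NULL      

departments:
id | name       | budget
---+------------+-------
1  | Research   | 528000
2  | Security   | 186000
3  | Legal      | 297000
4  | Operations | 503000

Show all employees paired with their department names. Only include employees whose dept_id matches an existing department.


INNER JOIN keeps only employees rows whose dept_id matches an id in departments. Walk through each employee:
  - employee 1 (Dana): dept_id=4 -> matches Operations
  - employee 2 (Pete): dept_id=NULL, no match -> dropped
  - employee 3 (Leo): dept_id=3 -> matches Legal
  - employee 4 (Jack): dept_id=4 -> matches Operations
So 1 of 4 rows is dropped.

SQL:
SELECT a.name, b.name AS department
FROM employees a
INNER JOIN departments b ON a.dept_id = b.id

Result:
name | department
-----+-----------
Dana | Operations
Leo  | Legal     
Jack | Operations


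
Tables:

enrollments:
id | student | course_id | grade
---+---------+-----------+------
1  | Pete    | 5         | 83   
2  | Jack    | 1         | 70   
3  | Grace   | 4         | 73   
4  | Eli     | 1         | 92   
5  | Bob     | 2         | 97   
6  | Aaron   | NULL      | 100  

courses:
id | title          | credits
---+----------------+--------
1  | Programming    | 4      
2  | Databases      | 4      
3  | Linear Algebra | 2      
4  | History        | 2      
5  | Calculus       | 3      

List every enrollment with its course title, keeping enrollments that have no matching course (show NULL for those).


LEFT JOIN keeps every row from enrollments (the left table); where course_id has no match in courses, the course columns become NULL. Walk through each enrollment:
  - enrollment 1 (Pete): course_id=5 -> matches Calculus
  - enrollment 2 (Jack): course_id=1 -> matches Programming
  - enrollment 3 (Grace): course_id=4 -> matches History
  - enrollment 4 (Eli): course_id=1 -> matches Programming
  - enrollment 5 (Bob): course_id=2 -> matches Databases
  - enrollment 6 (Aaron): course_id=NULL, no match -> kept with NULL
All 6 rows appear; 1 has NULL course.

SQL:
SELECT a.student, b.title AS course
FROM enrollments a
LEFT JOIN courses b ON a.course_id = b.id

Result:
student | course     
--------+------------
Pete    | Calculus   
Jack    | Programming
Grace   | History    
Eli     | Programming
Bob     | Databases  
Aaron   | NULL       


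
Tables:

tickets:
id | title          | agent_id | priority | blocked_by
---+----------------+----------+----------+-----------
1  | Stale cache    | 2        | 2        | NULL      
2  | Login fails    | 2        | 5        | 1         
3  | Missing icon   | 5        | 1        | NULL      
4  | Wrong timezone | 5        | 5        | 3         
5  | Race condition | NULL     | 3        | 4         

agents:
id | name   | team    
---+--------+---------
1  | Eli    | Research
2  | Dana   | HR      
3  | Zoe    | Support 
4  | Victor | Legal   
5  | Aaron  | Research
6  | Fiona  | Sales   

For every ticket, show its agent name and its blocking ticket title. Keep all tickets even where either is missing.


Two LEFT JOINs from the same base table tickets: one to agents via agent_id, one to tickets itself via blocked_by. Both are LEFT so every ticket is preserved.
Match against agents:
  - ticket 1 (Stale cache): agent_id=2 -> matches Dana
  - ticket 2 (Login fails): agent_id=2 -> matches Dana
  - ticket 3 (Missing icon): agent_id=5 -> matches Aaron
  - ticket 4 (Wrong timezone): agent_id=5 -> matches Aaron
  - ticket 5 (Race condition): agent_id=NULL, no match -> kept with NULL
Match against tickets (self):
  - ticket 1 (Stale cache): blocked_by=NULL -> NULL
  - ticket 2 (Login fails): blocked_by=1 -> Stale cache
  - ticket 3 (Missing icon): blocked_by=NULL -> NULL
  - ticket 4 (Wrong timezone): blocked_by=3 -> Missing icon
  - ticket 5 (Race condition): blocked_by=4 -> Wrong timezone

SQL:
SELECT a.title, b.name AS agent, c.title AS blocked_by
FROM tickets a
LEFT JOIN agents b ON a.agent_id = b.id
LEFT JOIN tickets c ON a.blocked_by = c.id

Result:
title          | agent | blocked_by    
---------------+-------+---------------
Stale cache    | Dana  | NULL          
Login fails    | Dana  | Stale cache   
Missing icon   | Aaron | NULL          
Wrong timezone | Aaron | Missing icon  
Race condition | NULL  | Wrong timezone


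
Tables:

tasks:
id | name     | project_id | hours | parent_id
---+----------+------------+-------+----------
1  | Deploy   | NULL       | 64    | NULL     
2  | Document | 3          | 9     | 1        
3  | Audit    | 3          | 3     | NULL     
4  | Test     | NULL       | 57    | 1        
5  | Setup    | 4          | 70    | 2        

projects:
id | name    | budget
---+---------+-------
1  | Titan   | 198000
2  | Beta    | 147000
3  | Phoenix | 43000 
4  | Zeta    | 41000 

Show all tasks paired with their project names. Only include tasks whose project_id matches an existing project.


INNER JOIN keeps only tasks rows whose project_id matches an id in projects. Walk through each task:
  - task 1 (Deploy): project_id=NULL, no match -> dropped
  - task 2 (Document): project_id=3 -> matches Phoenix
  - task 3 (Audit): project_id=3 -> matches Phoenix
  - task 4 (Test): project_id=NULL, no match -> dropped
  - task 5 (Setup): project_id=4 -> matches Zeta
So 2 of 5 rows are dropped.

SQL:
SELECT a.name, b.name AS project
FROM tasks a
INNER JOIN projects b ON a.project_id = b.id

Result:
name     | project
---------+--------
Document | Phoenix
Audit    | Phoenix
Setup    | Zeta   


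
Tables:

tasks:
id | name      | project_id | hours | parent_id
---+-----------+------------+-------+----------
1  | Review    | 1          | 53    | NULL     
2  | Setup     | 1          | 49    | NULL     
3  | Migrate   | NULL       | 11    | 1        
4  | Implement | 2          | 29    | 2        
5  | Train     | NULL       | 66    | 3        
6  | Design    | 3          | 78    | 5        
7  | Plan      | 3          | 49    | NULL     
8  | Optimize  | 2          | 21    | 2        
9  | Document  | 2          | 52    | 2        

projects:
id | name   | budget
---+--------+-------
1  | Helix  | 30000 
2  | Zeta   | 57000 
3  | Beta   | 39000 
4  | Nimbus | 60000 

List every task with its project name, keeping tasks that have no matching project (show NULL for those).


LEFT JOIN keeps every row from tasks (the left table); where project_id has no match in projects, the project columns become NULL. Walk through each task:
  - task 1 (Review): project_id=1 -> matches Helix
  - task 2 (Setup): project_id=1 -> matches Helix
  - task 3 (Migrate): project_id=NULL, no match -> kept with NULL
  - task 4 (Implement): project_id=2 -> matches Zeta
  - task 5 (Train): project_id=NULL, no match -> kept with NULL
  - task 6 (Design): project_id=3 -> matches Beta
  - task 7 (Plan): project_id=3 -> matches Beta
  - task 8 (Optimize): project_id=2 -> matches Zeta
  - task 9 (Document): project_id=2 -> matches Zeta
All 9 rows appear; 2 have NULL project.

SQL:
SELECT a.name, b.name AS project
FROM tasks a
LEFT JOIN projects b ON a.project_id = b.id

Result:
name      | project
----------+--------
Review    | Helix  
Setup     | Helix  
Migrate   | NULL   
Implement | Zeta   
Train     | NULL   
Design    | Beta   
Plan      | Beta   
Optimize  | Zeta   
Document  | Zeta   


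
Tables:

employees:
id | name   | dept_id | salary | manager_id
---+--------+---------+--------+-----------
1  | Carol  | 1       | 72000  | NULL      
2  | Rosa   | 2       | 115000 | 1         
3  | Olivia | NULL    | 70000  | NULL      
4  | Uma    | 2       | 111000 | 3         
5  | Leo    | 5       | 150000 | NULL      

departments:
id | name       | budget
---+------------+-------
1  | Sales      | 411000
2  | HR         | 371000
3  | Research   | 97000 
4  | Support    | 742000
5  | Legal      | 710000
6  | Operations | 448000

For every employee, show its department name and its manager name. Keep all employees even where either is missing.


Two LEFT JOINs from the same base table employees: one to departments via dept_id, one to employees itself via manager_id. Both are LEFT so every employee is preserved.
Match against departments:
  - employee 1 (Carol): dept_id=1 -> matches Sales
  - employee 2 (Rosa): dept_id=2 -> matches HR
  - employee 3 (Olivia): dept_id=NULL, no match -> kept with NULL
  - employee 4 (Uma): dept_id=2 -> matches HR
  - employee 5 (Leo): dept_id=5 -> matches Legal
Match against employees (self):
  - employee 1 (Carol): manager_id=NULL -> NULL
  - employee 2 (Rosa): manager_id=1 -> Carol
  - employee 3 (Olivia): manager_id=NULL -> NULL
  - employee 4 (Uma): manager_id=3 -> Olivia
  - employee 5 (Leo): manager_id=NULL -> NULL

SQL:
SELECT a.name, b.name AS department, c.name AS manager
FROM employees a
LEFT JOIN departments b ON a.dept_id = b.id
LEFT JOIN employees c ON a.manager_id = c.id

Result:
name   | department | manager
-------+------------+--------
Carol  | Sales      | NULL   
Rosa   | HR         | Carol  
Olivia | NULL       | NULL   
Uma    | HR         | Olivia 
Leo    | Legal      | NULL   


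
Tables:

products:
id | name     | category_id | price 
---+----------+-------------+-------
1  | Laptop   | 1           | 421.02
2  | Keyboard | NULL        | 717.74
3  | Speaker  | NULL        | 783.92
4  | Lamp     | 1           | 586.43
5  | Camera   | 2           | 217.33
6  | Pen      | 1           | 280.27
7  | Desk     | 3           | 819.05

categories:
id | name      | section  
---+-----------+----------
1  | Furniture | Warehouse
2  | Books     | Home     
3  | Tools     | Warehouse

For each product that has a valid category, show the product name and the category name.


INNER JOIN keeps only products rows whose category_id matches an id in categories. Walk through each product:
  - product 1 (Laptop): category_id=1 -> matches Furniture
  - product 2 (Keyboard): category_id=NULL, no match -> dropped
  - product 3 (Speaker): category_id=NULL, no match -> dropped
  - product 4 (Lamp): category_id=1 -> matches Furniture
  - product 5 (Camera): category_id=2 -> matches Books
  - product 6 (Pen): category_id=1 -> matches Furniture
  - product 7 (Desk): category_id=3 -> matches Tools
So 2 of 7 rows are dropped.

SQL:
SELECT a.name, b.name AS category
FROM products a
INNER JOIN categories b ON a.category_id = b.id

Result:
name   | category 
-------+----------
Laptop | Furniture
Lamp   | Furniture
Camera | Books    
Pen    | Furniture
Desk   | Tools    
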